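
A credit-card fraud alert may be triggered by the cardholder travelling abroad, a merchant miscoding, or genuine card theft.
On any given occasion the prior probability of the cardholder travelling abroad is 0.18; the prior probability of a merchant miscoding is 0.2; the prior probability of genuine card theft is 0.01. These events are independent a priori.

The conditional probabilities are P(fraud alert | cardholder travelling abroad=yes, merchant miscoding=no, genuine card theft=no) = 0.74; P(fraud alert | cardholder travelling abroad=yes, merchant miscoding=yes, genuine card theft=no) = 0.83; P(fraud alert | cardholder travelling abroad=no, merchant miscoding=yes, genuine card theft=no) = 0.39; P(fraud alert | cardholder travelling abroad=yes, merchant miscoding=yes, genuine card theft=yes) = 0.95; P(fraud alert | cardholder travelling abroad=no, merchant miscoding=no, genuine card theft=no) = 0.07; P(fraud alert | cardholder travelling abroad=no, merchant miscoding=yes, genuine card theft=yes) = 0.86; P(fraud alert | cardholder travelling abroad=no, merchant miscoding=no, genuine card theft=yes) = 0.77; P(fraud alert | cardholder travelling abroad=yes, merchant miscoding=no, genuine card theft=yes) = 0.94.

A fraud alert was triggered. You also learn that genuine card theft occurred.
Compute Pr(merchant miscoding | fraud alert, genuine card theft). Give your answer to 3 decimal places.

Pr(merchant miscoding | fraud alert, genuine card theft) ≈ 0.215

By total probability over the 4 (cardholder travelling abroad, merchant miscoding) configurations:
  P(fraud alert | genuine card theft) = 0.77*0.82*0.8 + 0.86*0.82*0.2 + 0.94*0.18*0.8 + 0.95*0.18*0.2
        = 0.505120 + 0.141040 + 0.135360 + 0.034200 = 0.815720
Keeping only the merchant miscoding-present terms gives 0.175240, so
  P(merchant miscoding | fraud alert, genuine card theft) = 0.175240 / 0.815720 ≈ 0.215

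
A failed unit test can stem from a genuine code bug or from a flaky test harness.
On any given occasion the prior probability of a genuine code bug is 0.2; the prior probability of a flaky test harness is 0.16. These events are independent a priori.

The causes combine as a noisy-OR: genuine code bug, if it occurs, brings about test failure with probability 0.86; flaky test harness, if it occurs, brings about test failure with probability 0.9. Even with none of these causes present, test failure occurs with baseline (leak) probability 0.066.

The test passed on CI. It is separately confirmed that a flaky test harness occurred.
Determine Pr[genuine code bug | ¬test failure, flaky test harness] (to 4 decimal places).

Under noisy-OR, P(test failure | causes) = 1 − (1−0.066)·∏(1−qᵢ) over the active causes.
By total probability over both values of genuine code bug:
  P(¬test failure | flaky test harness) = 0.0934*0.8 + 0.013076*0.2
        = 0.074720 + 0.002615 = 0.077335
Keeping only the genuine code bug-present terms gives 0.002615, so
  P(genuine code bug | ¬test failure, flaky test harness) = 0.002615 / 0.077335 ≈ 0.0338

Pr[genuine code bug | ¬test failure, flaky test harness] ≈ 0.0338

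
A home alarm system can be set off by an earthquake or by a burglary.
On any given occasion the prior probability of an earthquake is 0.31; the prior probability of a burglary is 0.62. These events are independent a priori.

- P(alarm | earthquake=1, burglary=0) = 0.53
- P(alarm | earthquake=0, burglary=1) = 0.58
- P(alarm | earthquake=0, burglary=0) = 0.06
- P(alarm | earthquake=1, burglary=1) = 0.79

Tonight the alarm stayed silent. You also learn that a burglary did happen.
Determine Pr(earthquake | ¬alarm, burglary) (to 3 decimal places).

Sum P(¬alarm|·) weighted by the priors over both values of earthquake:
  P(¬alarm | burglary) = 0.42×0.69 + 0.21×0.31
        = 0.289800 + 0.065100 = 0.354900
Configurations with earthquake contribute 0.065100, so
  P(earthquake | ¬alarm, burglary) = 0.065100 / 0.354900 ≈ 0.183

Pr(earthquake | ¬alarm, burglary) ≈ 0.183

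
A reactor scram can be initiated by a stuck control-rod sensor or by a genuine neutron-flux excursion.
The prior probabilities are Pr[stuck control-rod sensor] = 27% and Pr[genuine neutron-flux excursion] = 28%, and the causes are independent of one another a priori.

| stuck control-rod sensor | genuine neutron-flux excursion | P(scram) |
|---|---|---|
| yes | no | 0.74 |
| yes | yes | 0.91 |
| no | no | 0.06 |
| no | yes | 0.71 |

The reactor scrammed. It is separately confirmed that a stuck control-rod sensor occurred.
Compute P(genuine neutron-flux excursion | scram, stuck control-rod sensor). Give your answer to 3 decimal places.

P(scram | stuck control-rod sensor) = 0.74*0.72 + 0.91*0.28 = 0.532800 + 0.254800 = 0.787600
Of this, 0.254800 comes from 0.91*0.28 (the genuine neutron-flux excursion=true cases).
Hence the posterior is 0.254800/0.787600 ≈ 0.324.

P(genuine neutron-flux excursion | scram, stuck control-rod sensor) ≈ 0.324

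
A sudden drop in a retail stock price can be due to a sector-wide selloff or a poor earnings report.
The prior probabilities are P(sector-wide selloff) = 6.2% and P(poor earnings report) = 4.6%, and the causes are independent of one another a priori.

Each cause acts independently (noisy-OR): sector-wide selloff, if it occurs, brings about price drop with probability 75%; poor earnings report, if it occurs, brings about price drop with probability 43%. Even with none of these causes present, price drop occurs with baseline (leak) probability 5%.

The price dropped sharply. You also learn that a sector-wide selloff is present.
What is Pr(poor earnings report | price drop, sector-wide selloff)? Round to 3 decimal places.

Under noisy-OR, P(price drop | causes) = 1 − (1−0.05)·∏(1−qᵢ) over the active causes.
P(price drop | sector-wide selloff) = 0.7625·0.954 + 0.864625·0.046 = 0.727425 + 0.039773 = 0.767198
Restricting to configurations with poor earnings report present: 0.864625·0.046 = 0.039773.
P(poor earnings report | price drop, sector-wide selloff) = 0.039773 / 0.767198 ≈ 0.052

Pr(poor earnings report | price drop, sector-wide selloff) ≈ 0.052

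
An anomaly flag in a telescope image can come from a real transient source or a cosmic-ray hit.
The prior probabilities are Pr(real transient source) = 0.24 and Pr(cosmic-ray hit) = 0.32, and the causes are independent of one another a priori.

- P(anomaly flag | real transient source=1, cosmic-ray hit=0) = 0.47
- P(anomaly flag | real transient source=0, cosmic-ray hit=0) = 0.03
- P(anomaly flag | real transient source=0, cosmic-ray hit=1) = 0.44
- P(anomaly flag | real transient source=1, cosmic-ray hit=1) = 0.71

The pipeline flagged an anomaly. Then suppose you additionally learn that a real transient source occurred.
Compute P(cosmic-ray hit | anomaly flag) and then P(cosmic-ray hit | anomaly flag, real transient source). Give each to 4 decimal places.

P(cosmic-ray hit | anomaly flag) ≈ 0.6366; P(cosmic-ray hit | anomaly flag, real transient source) ≈ 0.4155

Numerator (weight on configurations with cosmic-ray hit): 0.107008 + 0.054528 = 0.161536
The normalizing constant is 0.03×0.76×0.68 + 0.44×0.76×0.32 + 0.47×0.24×0.68 + 0.71×0.24×0.32 = 0.253744
Posterior = 0.161536 / 0.253744 ≈ 0.6366

With the extra evidence:
For the numerator, keep only cosmic-ray hit=true terms: 0.71·0.32 = 0.227200
The normalizing constant is 0.47·0.68 + 0.71·0.32 = 0.546800
P(cosmic-ray hit | anomaly flag, real transient source) = 0.227200/0.546800 ≈ 0.4155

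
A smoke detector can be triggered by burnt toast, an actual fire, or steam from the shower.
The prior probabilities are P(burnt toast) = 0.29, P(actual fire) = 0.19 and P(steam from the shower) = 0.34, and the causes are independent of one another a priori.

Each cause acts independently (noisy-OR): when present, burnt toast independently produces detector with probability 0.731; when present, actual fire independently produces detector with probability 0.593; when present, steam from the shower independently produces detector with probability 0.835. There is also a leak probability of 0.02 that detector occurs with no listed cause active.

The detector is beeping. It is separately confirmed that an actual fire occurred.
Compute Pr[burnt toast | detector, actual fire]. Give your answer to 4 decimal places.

Pr[burnt toast | detector, actual fire] ≈ 0.3455

Under noisy-OR, P(detector | causes) = 1 − (1−0.02)·∏(1−qᵢ) over the active causes.
For the numerator, keep only burnt toast=true terms: 0.170864 + 0.096854 = 0.267718
The normalizing constant is 0.60114*0.71*0.66 + 0.934188*0.71*0.34 + 0.892707*0.29*0.66 + 0.982297*0.29*0.34 = 0.774925
P(burnt toast | detector, actual fire) = 0.267718/0.774925 ≈ 0.3455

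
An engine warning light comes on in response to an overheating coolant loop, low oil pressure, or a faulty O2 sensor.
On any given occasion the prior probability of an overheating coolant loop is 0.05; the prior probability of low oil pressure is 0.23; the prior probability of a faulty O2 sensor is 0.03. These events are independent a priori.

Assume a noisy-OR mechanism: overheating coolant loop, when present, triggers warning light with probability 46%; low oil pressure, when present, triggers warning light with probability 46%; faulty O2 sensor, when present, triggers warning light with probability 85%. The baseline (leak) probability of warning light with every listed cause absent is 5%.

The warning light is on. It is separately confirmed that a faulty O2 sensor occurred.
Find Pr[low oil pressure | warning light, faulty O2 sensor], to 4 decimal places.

Under noisy-OR, P(warning light | causes) = 1 − (1−0.05)·∏(1−qᵢ) over the active causes.
P(warning light | faulty O2 sensor) = 0.8575*0.95*0.77 + 0.92305*0.95*0.23 + 0.92305*0.05*0.77 + 0.958447*0.05*0.23 = 0.627261 + 0.201686 + 0.035537 + 0.011022 = 0.875506
Of this, 0.212708 comes from 0.201686 + 0.011022 (the low oil pressure=true cases).
So P(low oil pressure | warning light, faulty O2 sensor) = 0.212708/0.875506 ≈ 0.2430.

Pr[low oil pressure | warning light, faulty O2 sensor] ≈ 0.2430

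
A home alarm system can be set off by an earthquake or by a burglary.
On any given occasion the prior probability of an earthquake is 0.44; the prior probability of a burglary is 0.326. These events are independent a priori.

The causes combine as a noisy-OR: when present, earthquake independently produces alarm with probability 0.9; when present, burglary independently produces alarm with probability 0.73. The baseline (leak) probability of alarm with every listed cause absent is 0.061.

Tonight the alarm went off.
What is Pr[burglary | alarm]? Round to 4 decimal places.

Pr[burglary | alarm] ≈ 0.4862

Under noisy-OR, P(alarm | causes) = 1 − (1−0.061)·∏(1−qᵢ) over the active causes.
Sum P(alarm|·) weighted by the priors over the 4 (earthquake, burglary) configurations:
  P(alarm) = 0.061×0.56×0.674 + 0.74647×0.56×0.326 + 0.9061×0.44×0.674 + 0.974647×0.44×0.326
        = 0.023024 + 0.136276 + 0.268713 + 0.139803 = 0.567816
Keeping only the burglary-present terms gives 0.276079, so
  P(burglary | alarm) = 0.276079 / 0.567816 ≈ 0.4862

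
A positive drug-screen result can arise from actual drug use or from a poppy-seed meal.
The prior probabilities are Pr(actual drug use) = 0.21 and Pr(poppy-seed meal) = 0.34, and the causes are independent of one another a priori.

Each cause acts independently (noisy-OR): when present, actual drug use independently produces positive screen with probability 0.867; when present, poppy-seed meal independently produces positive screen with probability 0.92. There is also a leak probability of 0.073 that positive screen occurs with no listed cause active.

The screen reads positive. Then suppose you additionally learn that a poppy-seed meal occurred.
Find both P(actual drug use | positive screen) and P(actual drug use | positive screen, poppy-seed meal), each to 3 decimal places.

P(actual drug use | positive screen) ≈ 0.401; P(actual drug use | positive screen, poppy-seed meal) ≈ 0.221

Under noisy-OR, P(positive screen | causes) = 1 − (1−0.073)·∏(1−qᵢ) over the active causes.
P(positive screen) = 0.073*0.79*0.66 + 0.92584*0.79*0.34 + 0.876709*0.21*0.66 + 0.990137*0.21*0.34 = 0.038062 + 0.248681 + 0.121512 + 0.070696 = 0.478951
Restricting to configurations with actual drug use present: 0.121512 + 0.070696 = 0.192208.
So P(actual drug use | positive screen) = 0.192208/0.478951 ≈ 0.401.

With the extra evidence:
P(positive screen | poppy-seed meal) = 0.92584·0.79 + 0.990137·0.21 = 0.731414 + 0.207929 = 0.939343
Restricting to configurations with actual drug use present: 0.990137·0.21 = 0.207929.
So P(actual drug use | positive screen, poppy-seed meal) = 0.207929/0.939343 ≈ 0.221.
This is intercausal reasoning (explaining away): once poppy-seed meal accounts for the positive screen, actual drug use becomes less likely.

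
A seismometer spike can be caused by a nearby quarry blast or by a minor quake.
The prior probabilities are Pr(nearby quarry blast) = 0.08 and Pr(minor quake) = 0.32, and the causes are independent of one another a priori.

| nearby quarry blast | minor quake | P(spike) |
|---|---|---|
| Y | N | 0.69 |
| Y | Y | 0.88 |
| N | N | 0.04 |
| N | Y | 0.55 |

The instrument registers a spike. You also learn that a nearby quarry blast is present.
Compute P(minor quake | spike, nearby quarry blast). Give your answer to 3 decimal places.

P(minor quake | spike, nearby quarry blast) ≈ 0.375

P(spike | nearby quarry blast) = 0.69·0.68 + 0.88·0.32 = 0.469200 + 0.281600 = 0.750800
Of this, 0.281600 comes from 0.88·0.32 (the minor quake=true cases).
Hence the posterior is 0.281600/0.750800 ≈ 0.375.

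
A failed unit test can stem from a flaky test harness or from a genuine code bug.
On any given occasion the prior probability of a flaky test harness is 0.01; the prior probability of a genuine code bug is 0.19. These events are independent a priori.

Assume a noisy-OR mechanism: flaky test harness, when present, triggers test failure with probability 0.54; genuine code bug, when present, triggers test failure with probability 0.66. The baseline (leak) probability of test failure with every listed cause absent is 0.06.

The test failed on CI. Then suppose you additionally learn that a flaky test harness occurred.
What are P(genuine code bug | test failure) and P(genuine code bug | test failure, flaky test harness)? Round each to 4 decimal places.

Under noisy-OR, P(test failure | causes) = 1 − (1−0.06)·∏(1−qᵢ) over the active causes.
Weight on genuine code bug=true, given the evidence: 0.127983 + 0.001621 = 0.129604
Normalizer over all consistent configurations: 0.06×0.99×0.81 + 0.6804×0.99×0.19 + 0.5676×0.01×0.81 + 0.852984×0.01×0.19 = 0.182316
Posterior = 0.129604 / 0.182316 ≈ 0.7109

Now condition on the additional information:
P(test failure | flaky test harness) = 0.5676·0.81 + 0.852984·0.19 = 0.459756 + 0.162067 = 0.621823
The genuine code bug-present share is 0.852984·0.19 = 0.162067.
So P(genuine code bug | test failure, flaky test harness) = 0.162067/0.621823 ≈ 0.2606.

P(genuine code bug | test failure) ≈ 0.7109; P(genuine code bug | test failure, flaky test harness) ≈ 0.2606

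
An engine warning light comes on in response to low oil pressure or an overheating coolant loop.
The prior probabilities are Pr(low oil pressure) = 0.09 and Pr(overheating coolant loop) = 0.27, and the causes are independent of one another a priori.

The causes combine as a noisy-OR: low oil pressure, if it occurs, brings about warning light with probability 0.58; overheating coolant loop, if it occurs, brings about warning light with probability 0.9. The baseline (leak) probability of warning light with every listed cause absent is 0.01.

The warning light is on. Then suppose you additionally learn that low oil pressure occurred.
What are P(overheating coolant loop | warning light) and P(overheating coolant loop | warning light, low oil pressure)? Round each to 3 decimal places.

Under noisy-OR, P(warning light | causes) = 1 − (1−0.01)·∏(1−qᵢ) over the active causes.
P(warning light) = 0.01×0.91×0.73 + 0.901×0.91×0.27 + 0.5842×0.09×0.73 + 0.95842×0.09×0.27 = 0.006643 + 0.221376 + 0.038382 + 0.023290 = 0.289691
Of this, 0.244666 comes from 0.221376 + 0.023290 (the overheating coolant loop=true cases).
P(overheating coolant loop | warning light) = 0.244666 / 0.289691 ≈ 0.845

Now condition on the additional information:
Numerator (weight on configurations with overheating coolant loop): 0.95842*0.27 = 0.258773
The normalizing constant is 0.5842*0.73 + 0.95842*0.27 = 0.685239
Posterior = 0.258773 / 0.685239 ≈ 0.378
Conditioning on low oil pressure lowers the posterior on overheating coolant loop: the classic explaining-away effect in a common-effect structure.

P(overheating coolant loop | warning light) ≈ 0.845; P(overheating coolant loop | warning light, low oil pressure) ≈ 0.378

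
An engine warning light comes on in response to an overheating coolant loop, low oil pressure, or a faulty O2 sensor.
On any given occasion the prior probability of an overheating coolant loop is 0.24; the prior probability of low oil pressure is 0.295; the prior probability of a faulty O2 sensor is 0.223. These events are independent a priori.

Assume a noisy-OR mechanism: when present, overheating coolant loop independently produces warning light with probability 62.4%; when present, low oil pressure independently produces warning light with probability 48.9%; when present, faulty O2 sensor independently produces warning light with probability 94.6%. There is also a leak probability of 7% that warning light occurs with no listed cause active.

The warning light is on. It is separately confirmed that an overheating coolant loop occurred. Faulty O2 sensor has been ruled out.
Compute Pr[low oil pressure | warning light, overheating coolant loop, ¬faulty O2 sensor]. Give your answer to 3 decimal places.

Pr[low oil pressure | warning light, overheating coolant loop, ¬faulty O2 sensor] ≈ 0.346

Under noisy-OR, P(warning light | causes) = 1 − (1−0.07)·∏(1−qᵢ) over the active causes.
P(warning light | overheating coolant loop, ¬faulty O2 sensor) = 0.65032×0.705 + 0.821314×0.295 = 0.458476 + 0.242288 = 0.700764
Restricting to configurations with low oil pressure present: 0.821314×0.295 = 0.242288.
P(low oil pressure | warning light, overheating coolant loop, ¬faulty O2 sensor) = 0.242288 / 0.700764 ≈ 0.346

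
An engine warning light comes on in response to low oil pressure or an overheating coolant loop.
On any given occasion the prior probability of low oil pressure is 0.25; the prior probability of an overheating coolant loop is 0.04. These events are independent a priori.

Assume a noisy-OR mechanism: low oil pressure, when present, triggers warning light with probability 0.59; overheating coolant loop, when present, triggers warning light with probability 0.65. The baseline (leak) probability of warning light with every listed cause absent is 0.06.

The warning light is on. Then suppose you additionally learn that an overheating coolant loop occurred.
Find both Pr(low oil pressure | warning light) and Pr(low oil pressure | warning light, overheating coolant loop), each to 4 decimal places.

Under noisy-OR, P(warning light | causes) = 1 − (1−0.06)·∏(1−qᵢ) over the active causes.
Weight on low oil pressure=true, given the evidence: 0.147504 + 0.008651 = 0.156155
The normalizing constant is 0.06×0.75×0.96 + 0.671×0.75×0.04 + 0.6146×0.25×0.96 + 0.86511×0.25×0.04 = 0.219485
Posterior = 0.156155 / 0.219485 ≈ 0.7115

Now condition on the additional information:
Numerator (weight on configurations with low oil pressure): 0.86511·0.25 = 0.216278
The normalizing constant is 0.671·0.75 + 0.86511·0.25 = 0.719528
Posterior = 0.216278 / 0.719528 ≈ 0.3006

Pr(low oil pressure | warning light) ≈ 0.7115; Pr(low oil pressure | warning light, overheating coolant loop) ≈ 0.3006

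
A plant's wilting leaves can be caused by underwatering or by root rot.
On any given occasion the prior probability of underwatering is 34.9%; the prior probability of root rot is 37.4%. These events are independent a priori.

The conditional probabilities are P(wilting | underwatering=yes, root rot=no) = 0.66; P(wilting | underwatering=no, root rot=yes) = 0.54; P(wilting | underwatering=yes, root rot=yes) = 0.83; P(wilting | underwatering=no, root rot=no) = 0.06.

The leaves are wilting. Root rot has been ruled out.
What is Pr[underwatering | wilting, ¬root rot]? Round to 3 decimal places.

Sum P(wilting|·) weighted by the priors over both values of underwatering:
  P(wilting | ¬root rot) = 0.06×0.651 + 0.66×0.349
        = 0.039060 + 0.230340 = 0.269400
Configurations with underwatering contribute 0.230340, so
  P(underwatering | wilting, ¬root rot) = 0.230340 / 0.269400 ≈ 0.855

Pr[underwatering | wilting, ¬root rot] ≈ 0.855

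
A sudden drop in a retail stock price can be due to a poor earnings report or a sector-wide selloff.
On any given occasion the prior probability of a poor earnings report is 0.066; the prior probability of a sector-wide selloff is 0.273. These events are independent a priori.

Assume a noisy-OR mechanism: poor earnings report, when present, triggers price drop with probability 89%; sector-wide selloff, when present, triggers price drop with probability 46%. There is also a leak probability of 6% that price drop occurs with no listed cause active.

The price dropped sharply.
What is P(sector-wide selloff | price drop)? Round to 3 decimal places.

Under noisy-OR, P(price drop | causes) = 1 − (1−0.06)·∏(1−qᵢ) over the active causes.
P(price drop) = 0.06*0.934*0.727 + 0.4924*0.934*0.273 + 0.8966*0.066*0.727 + 0.944164*0.066*0.273 = 0.040741 + 0.125553 + 0.043021 + 0.017012 = 0.226327
The sector-wide selloff-present share is 0.125553 + 0.017012 = 0.142565.
So P(sector-wide selloff | price drop) = 0.142565/0.226327 ≈ 0.630.

P(sector-wide selloff | price drop) ≈ 0.630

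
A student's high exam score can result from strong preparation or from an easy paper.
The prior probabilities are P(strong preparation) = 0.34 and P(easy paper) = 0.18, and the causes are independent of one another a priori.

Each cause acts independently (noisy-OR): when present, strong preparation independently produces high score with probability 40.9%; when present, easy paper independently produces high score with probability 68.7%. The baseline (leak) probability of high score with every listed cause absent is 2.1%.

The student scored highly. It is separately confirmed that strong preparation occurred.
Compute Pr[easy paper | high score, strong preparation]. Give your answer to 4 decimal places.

Pr[easy paper | high score, strong preparation] ≈ 0.2990

Under noisy-OR, P(high score | causes) = 1 − (1−0.021)·∏(1−qᵢ) over the active causes.
P(high score | strong preparation) = 0.421411·0.82 + 0.818902·0.18 = 0.345557 + 0.147402 = 0.492959
Of this, 0.147402 comes from 0.818902·0.18 (the easy paper=true cases).
So P(easy paper | high score, strong preparation) = 0.147402/0.492959 ≈ 0.2990.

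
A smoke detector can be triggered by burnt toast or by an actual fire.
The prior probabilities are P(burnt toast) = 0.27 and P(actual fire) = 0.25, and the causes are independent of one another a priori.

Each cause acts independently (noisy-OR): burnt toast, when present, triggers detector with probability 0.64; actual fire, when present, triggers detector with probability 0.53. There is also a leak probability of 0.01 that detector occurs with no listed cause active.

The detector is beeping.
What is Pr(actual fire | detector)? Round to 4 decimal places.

Under noisy-OR, P(detector | causes) = 1 − (1−0.01)·∏(1−qᵢ) over the active causes.
Enumerate the 4 (burnt toast, actual fire) configurations and weight by the priors:
  P(detector) = 0.01·0.73·0.75 + 0.5347·0.73·0.25 + 0.6436·0.27·0.75 + 0.832492·0.27·0.25
        = 0.005475 + 0.097583 + 0.130329 + 0.056193 = 0.289580
Configurations with actual fire contribute 0.153776, so
  P(actual fire | detector) = 0.153776 / 0.289580 ≈ 0.5310

Pr(actual fire | detector) ≈ 0.5310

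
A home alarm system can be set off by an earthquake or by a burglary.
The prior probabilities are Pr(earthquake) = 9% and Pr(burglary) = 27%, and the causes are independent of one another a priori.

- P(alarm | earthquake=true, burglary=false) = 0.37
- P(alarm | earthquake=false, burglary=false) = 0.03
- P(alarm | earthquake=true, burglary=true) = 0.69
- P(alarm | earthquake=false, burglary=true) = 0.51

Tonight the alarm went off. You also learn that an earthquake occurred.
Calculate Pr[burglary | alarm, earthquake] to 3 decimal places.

Weight on burglary=true, given the evidence: 0.69*0.27 = 0.186300
The normalizing constant is 0.37*0.73 + 0.69*0.27 = 0.456400
Posterior = 0.186300 / 0.456400 ≈ 0.408

Pr[burglary | alarm, earthquake] ≈ 0.408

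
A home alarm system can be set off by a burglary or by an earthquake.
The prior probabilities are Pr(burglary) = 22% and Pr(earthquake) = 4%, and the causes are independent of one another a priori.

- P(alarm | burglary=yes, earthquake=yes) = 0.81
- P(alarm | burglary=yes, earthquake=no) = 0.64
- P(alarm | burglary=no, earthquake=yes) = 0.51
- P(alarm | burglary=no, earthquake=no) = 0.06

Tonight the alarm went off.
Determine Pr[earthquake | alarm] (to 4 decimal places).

Pr[earthquake | alarm] ≈ 0.1134

P(alarm) = 0.06×0.78×0.96 + 0.51×0.78×0.04 + 0.64×0.22×0.96 + 0.81×0.22×0.04 = 0.044928 + 0.015912 + 0.135168 + 0.007128 = 0.203136
Restricting to configurations with earthquake present: 0.015912 + 0.007128 = 0.023040.
So P(earthquake | alarm) = 0.023040/0.203136 ≈ 0.1134.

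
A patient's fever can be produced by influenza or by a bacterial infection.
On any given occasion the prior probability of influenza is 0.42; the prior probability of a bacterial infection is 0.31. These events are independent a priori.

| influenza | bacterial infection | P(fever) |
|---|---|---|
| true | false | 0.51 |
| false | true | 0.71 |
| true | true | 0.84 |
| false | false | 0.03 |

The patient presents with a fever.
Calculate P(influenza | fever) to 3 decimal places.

Weight on influenza=true, given the evidence: 0.147798 + 0.109368 = 0.257166
Normalizer over all consistent configurations: 0.03×0.58×0.69 + 0.71×0.58×0.31 + 0.51×0.42×0.69 + 0.84×0.42×0.31 = 0.396830
Posterior = 0.257166 / 0.396830 ≈ 0.648

P(influenza | fever) ≈ 0.648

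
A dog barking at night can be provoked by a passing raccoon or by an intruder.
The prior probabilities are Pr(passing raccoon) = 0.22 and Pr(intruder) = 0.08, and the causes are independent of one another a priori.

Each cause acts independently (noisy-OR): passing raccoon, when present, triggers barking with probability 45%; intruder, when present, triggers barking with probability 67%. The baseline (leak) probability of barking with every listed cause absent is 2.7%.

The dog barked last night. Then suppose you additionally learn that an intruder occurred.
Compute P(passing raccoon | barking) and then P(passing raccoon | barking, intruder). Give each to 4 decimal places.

Under noisy-OR, P(barking | causes) = 1 − (1−0.027)·∏(1−qᵢ) over the active causes.
Sum P(barking|·) weighted by the priors over the 4 (passing raccoon, intruder) configurations:
  P(barking) = 0.027·0.78·0.92 + 0.67891·0.78·0.08 + 0.46485·0.22·0.92 + 0.8234·0.22·0.08
        = 0.019375 + 0.042364 + 0.094086 + 0.014492 = 0.170317
Configurations with passing raccoon contribute 0.108578, so
  P(passing raccoon | barking) = 0.108578 / 0.170317 ≈ 0.6375

Now condition on the additional information:
Enumerate both values of passing raccoon and weight by the priors:
  P(barking | intruder) = 0.67891*0.78 + 0.8234*0.22
        = 0.529550 + 0.181148 = 0.710698
Configurations with passing raccoon contribute 0.181148, so
  P(passing raccoon | barking, intruder) = 0.181148 / 0.710698 ≈ 0.2549
The drop from 0.6375 to 0.2549 is the explaining-away (discounting) effect.

P(passing raccoon | barking) ≈ 0.6375; P(passing raccoon | barking, intruder) ≈ 0.2549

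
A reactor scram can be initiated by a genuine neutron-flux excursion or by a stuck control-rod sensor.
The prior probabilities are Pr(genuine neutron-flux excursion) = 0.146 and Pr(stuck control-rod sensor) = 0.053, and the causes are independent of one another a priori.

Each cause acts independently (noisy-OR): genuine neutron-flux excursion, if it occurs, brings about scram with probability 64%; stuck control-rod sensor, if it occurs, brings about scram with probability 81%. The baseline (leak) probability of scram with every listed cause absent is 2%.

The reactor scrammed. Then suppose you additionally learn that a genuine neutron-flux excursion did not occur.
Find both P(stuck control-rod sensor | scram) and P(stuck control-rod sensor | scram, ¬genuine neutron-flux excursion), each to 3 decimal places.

Under noisy-OR, P(scram | causes) = 1 − (1−0.02)·∏(1−qᵢ) over the active causes.
Numerator (weight on configurations with stuck control-rod sensor): 0.036834 + 0.007219 = 0.044053
Denominator P(scram): 0.02·0.854·0.947 + 0.8138·0.854·0.053 + 0.6472·0.146·0.947 + 0.932968·0.146·0.053 = 0.149711
P(stuck control-rod sensor | scram) = 0.044053/0.149711 ≈ 0.294

Now also conditioning on genuine neutron-flux excursion≠true:
Weight on stuck control-rod sensor=true, given the evidence: 0.8138·0.053 = 0.043131
The normalizing constant is 0.02·0.947 + 0.8138·0.053 = 0.062071
P(stuck control-rod sensor | scram, ¬genuine neutron-flux excursion) = 0.043131/0.062071 ≈ 0.695
With genuine neutron-flux excursion excluded, stuck control-rod sensor must carry more of the explanatory weight for the scram.

P(stuck control-rod sensor | scram) ≈ 0.294; P(stuck control-rod sensor | scram, ¬genuine neutron-flux excursion) ≈ 0.695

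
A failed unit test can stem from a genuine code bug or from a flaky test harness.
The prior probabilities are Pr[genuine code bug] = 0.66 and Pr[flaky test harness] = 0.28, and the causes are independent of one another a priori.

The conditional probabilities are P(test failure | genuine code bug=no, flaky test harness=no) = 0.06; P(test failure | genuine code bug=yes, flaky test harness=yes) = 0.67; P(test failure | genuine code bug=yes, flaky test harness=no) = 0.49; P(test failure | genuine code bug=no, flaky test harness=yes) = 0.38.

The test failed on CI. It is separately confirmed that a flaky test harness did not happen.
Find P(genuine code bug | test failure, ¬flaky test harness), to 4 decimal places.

Numerator (weight on configurations with genuine code bug): 0.49·0.66 = 0.323400
Normalizer over all consistent configurations: 0.06·0.34 + 0.49·0.66 = 0.343800
P(genuine code bug | test failure, ¬flaky test harness) = 0.323400/0.343800 ≈ 0.9407

P(genuine code bug | test failure, ¬flaky test harness) ≈ 0.9407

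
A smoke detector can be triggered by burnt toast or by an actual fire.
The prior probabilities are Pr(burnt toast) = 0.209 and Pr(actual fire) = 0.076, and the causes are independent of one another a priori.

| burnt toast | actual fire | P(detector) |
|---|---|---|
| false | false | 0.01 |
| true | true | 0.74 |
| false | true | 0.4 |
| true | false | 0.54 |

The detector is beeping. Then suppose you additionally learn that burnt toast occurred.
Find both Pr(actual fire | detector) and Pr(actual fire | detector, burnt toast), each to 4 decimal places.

Pr(actual fire | detector) ≈ 0.2429; Pr(actual fire | detector, burnt toast) ≈ 0.1013

P(detector) = 0.01·0.791·0.924 + 0.4·0.791·0.076 + 0.54·0.209·0.924 + 0.74·0.209·0.076 = 0.007309 + 0.024046 + 0.104283 + 0.011754 = 0.147392
Of this, 0.035800 comes from 0.024046 + 0.011754 (the actual fire=true cases).
So P(actual fire | detector) = 0.035800/0.147392 ≈ 0.2429.

Now condition on the additional information:
By total probability over both values of actual fire:
  P(detector | burnt toast) = 0.54×0.924 + 0.74×0.076
        = 0.498960 + 0.056240 = 0.555200
Keeping only the actual fire-present terms gives 0.056240, so
  P(actual fire | detector, burnt toast) = 0.056240 / 0.555200 ≈ 0.1013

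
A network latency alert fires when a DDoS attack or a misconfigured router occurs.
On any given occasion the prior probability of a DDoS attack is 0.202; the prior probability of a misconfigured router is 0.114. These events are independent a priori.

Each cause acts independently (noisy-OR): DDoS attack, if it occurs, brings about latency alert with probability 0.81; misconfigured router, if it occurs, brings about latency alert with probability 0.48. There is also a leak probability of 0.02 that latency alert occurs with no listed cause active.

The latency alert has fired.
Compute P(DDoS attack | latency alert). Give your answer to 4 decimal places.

Under noisy-OR, P(latency alert | causes) = 1 − (1−0.02)·∏(1−qᵢ) over the active causes.
By total probability over the 4 (DDoS attack, misconfigured router) configurations:
  P(latency alert) = 0.02*0.798*0.886 + 0.4904*0.798*0.114 + 0.8138*0.202*0.886 + 0.903176*0.202*0.114
        = 0.014141 + 0.044613 + 0.145647 + 0.020798 = 0.225199
Configurations with DDoS attack contribute 0.166445, so
  P(DDoS attack | latency alert) = 0.166445 / 0.225199 ≈ 0.7391

P(DDoS attack | latency alert) ≈ 0.7391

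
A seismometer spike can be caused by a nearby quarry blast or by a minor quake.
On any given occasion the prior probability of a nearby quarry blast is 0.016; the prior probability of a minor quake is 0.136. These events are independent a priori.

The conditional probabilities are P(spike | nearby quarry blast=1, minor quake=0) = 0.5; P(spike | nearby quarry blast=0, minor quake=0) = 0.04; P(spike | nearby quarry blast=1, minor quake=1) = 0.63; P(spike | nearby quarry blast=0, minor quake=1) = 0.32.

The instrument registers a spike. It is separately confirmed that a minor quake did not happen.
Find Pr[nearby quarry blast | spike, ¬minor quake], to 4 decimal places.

Pr[nearby quarry blast | spike, ¬minor quake] ≈ 0.1689

Sum P(spike|·) weighted by the priors over both values of nearby quarry blast:
  P(spike | ¬minor quake) = 0.04·0.984 + 0.5·0.016
        = 0.039360 + 0.008000 = 0.047360
Keeping only the nearby quarry blast-present terms gives 0.008000, so
  P(nearby quarry blast | spike, ¬minor quake) = 0.008000 / 0.047360 ≈ 0.1689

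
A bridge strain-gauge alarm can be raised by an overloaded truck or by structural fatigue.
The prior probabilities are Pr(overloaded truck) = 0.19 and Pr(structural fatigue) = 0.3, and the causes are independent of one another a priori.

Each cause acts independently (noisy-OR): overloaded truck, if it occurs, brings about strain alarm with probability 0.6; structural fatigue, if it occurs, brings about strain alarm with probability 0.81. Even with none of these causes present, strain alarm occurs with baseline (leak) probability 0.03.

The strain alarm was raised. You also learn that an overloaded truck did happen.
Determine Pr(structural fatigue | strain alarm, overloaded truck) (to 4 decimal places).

Pr(structural fatigue | strain alarm, overloaded truck) ≈ 0.3934

Under noisy-OR, P(strain alarm | causes) = 1 − (1−0.03)·∏(1−qᵢ) over the active causes.
By total probability over both values of structural fatigue:
  P(strain alarm | overloaded truck) = 0.612×0.7 + 0.92628×0.3
        = 0.428400 + 0.277884 = 0.706284
The terms with structural fatigue present sum to 0.277884, so
  P(structural fatigue | strain alarm, overloaded truck) = 0.277884 / 0.706284 ≈ 0.3934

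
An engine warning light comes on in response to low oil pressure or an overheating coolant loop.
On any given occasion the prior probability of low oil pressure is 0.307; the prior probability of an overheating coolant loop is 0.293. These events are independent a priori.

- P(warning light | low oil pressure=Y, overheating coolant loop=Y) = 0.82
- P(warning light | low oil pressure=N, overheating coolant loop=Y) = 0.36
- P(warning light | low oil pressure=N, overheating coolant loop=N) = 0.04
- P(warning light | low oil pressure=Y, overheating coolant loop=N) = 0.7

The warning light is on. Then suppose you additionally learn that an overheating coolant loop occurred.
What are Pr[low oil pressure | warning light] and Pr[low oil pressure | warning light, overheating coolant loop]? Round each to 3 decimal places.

Pr[low oil pressure | warning light] ≈ 0.709; Pr[low oil pressure | warning light, overheating coolant loop] ≈ 0.502

Numerator (weight on configurations with low oil pressure): 0.151934 + 0.073760 = 0.225694
Denominator P(warning light): 0.04·0.693·0.707 + 0.36·0.693·0.293 + 0.7·0.307·0.707 + 0.82·0.307·0.293 = 0.318390
Posterior = 0.225694 / 0.318390 ≈ 0.709

Now condition on the additional information:
Sum P(warning light|·) weighted by the priors over both values of low oil pressure:
  P(warning light | overheating coolant loop) = 0.36×0.693 + 0.82×0.307
        = 0.249480 + 0.251740 = 0.501220
The terms with low oil pressure present sum to 0.251740, so
  P(low oil pressure | warning light, overheating coolant loop) = 0.251740 / 0.501220 ≈ 0.502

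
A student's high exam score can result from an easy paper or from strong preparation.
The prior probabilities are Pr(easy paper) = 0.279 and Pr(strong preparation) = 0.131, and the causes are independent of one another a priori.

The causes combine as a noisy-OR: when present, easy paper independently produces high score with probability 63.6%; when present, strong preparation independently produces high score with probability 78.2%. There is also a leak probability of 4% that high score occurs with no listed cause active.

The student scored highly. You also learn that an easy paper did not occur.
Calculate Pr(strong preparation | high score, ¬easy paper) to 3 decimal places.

Under noisy-OR, P(high score | causes) = 1 − (1−0.04)·∏(1−qᵢ) over the active causes.
Sum P(high score|·) weighted by the priors over both values of strong preparation:
  P(high score | ¬easy paper) = 0.04*0.869 + 0.79072*0.131
        = 0.034760 + 0.103584 = 0.138344
The terms with strong preparation present sum to 0.103584, so
  P(strong preparation | high score, ¬easy paper) = 0.103584 / 0.138344 ≈ 0.749

Pr(strong preparation | high score, ¬easy paper) ≈ 0.749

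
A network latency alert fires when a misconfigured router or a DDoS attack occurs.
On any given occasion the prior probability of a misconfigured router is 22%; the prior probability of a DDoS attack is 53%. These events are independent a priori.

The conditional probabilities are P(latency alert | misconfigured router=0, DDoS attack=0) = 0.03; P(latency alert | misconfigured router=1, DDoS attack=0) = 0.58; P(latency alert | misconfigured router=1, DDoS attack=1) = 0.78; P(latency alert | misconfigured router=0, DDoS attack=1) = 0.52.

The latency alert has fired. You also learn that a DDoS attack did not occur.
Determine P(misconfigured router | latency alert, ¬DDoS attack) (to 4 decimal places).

Numerator (weight on configurations with misconfigured router): 0.58*0.22 = 0.127600
Normalizer over all consistent configurations: 0.03*0.78 + 0.58*0.22 = 0.151000
Posterior = 0.127600 / 0.151000 ≈ 0.8450

P(misconfigured router | latency alert, ¬DDoS attack) ≈ 0.8450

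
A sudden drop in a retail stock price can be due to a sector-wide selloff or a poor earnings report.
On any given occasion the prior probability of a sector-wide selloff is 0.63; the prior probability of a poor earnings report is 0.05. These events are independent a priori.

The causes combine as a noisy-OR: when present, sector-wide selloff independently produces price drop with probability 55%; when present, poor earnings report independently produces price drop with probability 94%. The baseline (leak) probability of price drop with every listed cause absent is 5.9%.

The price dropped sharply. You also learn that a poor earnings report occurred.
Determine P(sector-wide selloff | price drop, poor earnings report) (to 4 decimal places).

Under noisy-OR, P(price drop | causes) = 1 − (1−0.059)·∏(1−qᵢ) over the active causes.
P(price drop | poor earnings report) = 0.94354×0.37 + 0.974593×0.63 = 0.349110 + 0.613994 = 0.963104
Of this, 0.613994 comes from 0.974593×0.63 (the sector-wide selloff=true cases).
So P(sector-wide selloff | price drop, poor earnings report) = 0.613994/0.963104 ≈ 0.6375.

P(sector-wide selloff | price drop, poor earnings report) ≈ 0.6375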